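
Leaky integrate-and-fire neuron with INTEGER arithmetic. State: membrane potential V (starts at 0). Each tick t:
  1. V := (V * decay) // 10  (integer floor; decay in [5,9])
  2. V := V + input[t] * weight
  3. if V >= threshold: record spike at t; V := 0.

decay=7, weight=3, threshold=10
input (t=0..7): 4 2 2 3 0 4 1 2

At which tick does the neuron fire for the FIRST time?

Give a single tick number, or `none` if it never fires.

Answer: 0

Derivation:
t=0: input=4 -> V=0 FIRE
t=1: input=2 -> V=6
t=2: input=2 -> V=0 FIRE
t=3: input=3 -> V=9
t=4: input=0 -> V=6
t=5: input=4 -> V=0 FIRE
t=6: input=1 -> V=3
t=7: input=2 -> V=8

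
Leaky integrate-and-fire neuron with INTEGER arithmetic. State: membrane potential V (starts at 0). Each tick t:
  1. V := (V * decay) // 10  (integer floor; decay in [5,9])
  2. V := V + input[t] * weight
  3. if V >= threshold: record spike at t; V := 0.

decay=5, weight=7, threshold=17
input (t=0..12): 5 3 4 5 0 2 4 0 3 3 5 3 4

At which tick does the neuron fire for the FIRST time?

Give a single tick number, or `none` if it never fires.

Answer: 0

Derivation:
t=0: input=5 -> V=0 FIRE
t=1: input=3 -> V=0 FIRE
t=2: input=4 -> V=0 FIRE
t=3: input=5 -> V=0 FIRE
t=4: input=0 -> V=0
t=5: input=2 -> V=14
t=6: input=4 -> V=0 FIRE
t=7: input=0 -> V=0
t=8: input=3 -> V=0 FIRE
t=9: input=3 -> V=0 FIRE
t=10: input=5 -> V=0 FIRE
t=11: input=3 -> V=0 FIRE
t=12: input=4 -> V=0 FIRE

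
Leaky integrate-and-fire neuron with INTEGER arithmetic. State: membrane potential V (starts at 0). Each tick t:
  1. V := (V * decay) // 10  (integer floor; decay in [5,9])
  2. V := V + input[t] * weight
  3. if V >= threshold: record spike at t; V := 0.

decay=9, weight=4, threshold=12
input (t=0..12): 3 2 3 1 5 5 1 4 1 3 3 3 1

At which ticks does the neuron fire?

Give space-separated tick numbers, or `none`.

t=0: input=3 -> V=0 FIRE
t=1: input=2 -> V=8
t=2: input=3 -> V=0 FIRE
t=3: input=1 -> V=4
t=4: input=5 -> V=0 FIRE
t=5: input=5 -> V=0 FIRE
t=6: input=1 -> V=4
t=7: input=4 -> V=0 FIRE
t=8: input=1 -> V=4
t=9: input=3 -> V=0 FIRE
t=10: input=3 -> V=0 FIRE
t=11: input=3 -> V=0 FIRE
t=12: input=1 -> V=4

Answer: 0 2 4 5 7 9 10 11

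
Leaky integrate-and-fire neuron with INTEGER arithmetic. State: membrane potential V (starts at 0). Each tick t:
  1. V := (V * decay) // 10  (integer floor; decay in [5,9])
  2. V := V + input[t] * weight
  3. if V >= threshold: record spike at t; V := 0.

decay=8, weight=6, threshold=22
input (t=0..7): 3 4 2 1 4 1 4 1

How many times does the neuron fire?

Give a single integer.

t=0: input=3 -> V=18
t=1: input=4 -> V=0 FIRE
t=2: input=2 -> V=12
t=3: input=1 -> V=15
t=4: input=4 -> V=0 FIRE
t=5: input=1 -> V=6
t=6: input=4 -> V=0 FIRE
t=7: input=1 -> V=6

Answer: 3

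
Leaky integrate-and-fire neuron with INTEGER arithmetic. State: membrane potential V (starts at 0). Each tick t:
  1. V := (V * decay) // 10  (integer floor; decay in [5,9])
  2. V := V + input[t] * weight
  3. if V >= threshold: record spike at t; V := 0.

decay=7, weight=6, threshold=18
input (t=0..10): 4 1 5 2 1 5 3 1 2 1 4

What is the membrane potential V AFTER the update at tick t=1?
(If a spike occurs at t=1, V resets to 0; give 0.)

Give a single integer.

t=0: input=4 -> V=0 FIRE
t=1: input=1 -> V=6
t=2: input=5 -> V=0 FIRE
t=3: input=2 -> V=12
t=4: input=1 -> V=14
t=5: input=5 -> V=0 FIRE
t=6: input=3 -> V=0 FIRE
t=7: input=1 -> V=6
t=8: input=2 -> V=16
t=9: input=1 -> V=17
t=10: input=4 -> V=0 FIRE

Answer: 6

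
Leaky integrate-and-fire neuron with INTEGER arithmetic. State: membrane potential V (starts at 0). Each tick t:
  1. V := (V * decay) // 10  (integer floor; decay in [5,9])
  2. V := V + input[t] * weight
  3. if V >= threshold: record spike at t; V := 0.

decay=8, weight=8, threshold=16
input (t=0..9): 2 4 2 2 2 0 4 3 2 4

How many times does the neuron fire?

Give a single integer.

Answer: 9

Derivation:
t=0: input=2 -> V=0 FIRE
t=1: input=4 -> V=0 FIRE
t=2: input=2 -> V=0 FIRE
t=3: input=2 -> V=0 FIRE
t=4: input=2 -> V=0 FIRE
t=5: input=0 -> V=0
t=6: input=4 -> V=0 FIRE
t=7: input=3 -> V=0 FIRE
t=8: input=2 -> V=0 FIRE
t=9: input=4 -> V=0 FIRE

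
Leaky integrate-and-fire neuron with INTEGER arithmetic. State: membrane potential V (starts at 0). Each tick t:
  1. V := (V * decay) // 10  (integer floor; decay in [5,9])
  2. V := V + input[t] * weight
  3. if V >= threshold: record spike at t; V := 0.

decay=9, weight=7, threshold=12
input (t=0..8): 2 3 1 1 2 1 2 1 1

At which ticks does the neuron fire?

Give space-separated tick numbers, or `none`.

Answer: 0 1 3 4 6 8

Derivation:
t=0: input=2 -> V=0 FIRE
t=1: input=3 -> V=0 FIRE
t=2: input=1 -> V=7
t=3: input=1 -> V=0 FIRE
t=4: input=2 -> V=0 FIRE
t=5: input=1 -> V=7
t=6: input=2 -> V=0 FIRE
t=7: input=1 -> V=7
t=8: input=1 -> V=0 FIRE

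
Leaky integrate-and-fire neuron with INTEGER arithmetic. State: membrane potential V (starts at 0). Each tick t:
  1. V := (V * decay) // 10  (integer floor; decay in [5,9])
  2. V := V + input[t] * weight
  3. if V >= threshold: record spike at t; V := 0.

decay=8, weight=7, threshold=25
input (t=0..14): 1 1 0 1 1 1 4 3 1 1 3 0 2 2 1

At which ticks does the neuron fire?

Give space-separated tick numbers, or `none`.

t=0: input=1 -> V=7
t=1: input=1 -> V=12
t=2: input=0 -> V=9
t=3: input=1 -> V=14
t=4: input=1 -> V=18
t=5: input=1 -> V=21
t=6: input=4 -> V=0 FIRE
t=7: input=3 -> V=21
t=8: input=1 -> V=23
t=9: input=1 -> V=0 FIRE
t=10: input=3 -> V=21
t=11: input=0 -> V=16
t=12: input=2 -> V=0 FIRE
t=13: input=2 -> V=14
t=14: input=1 -> V=18

Answer: 6 9 12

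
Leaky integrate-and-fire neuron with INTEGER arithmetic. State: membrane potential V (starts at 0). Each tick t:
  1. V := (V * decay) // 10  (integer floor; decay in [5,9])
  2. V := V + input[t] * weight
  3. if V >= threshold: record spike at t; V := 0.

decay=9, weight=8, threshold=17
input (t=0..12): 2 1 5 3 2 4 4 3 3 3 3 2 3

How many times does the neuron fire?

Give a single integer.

t=0: input=2 -> V=16
t=1: input=1 -> V=0 FIRE
t=2: input=5 -> V=0 FIRE
t=3: input=3 -> V=0 FIRE
t=4: input=2 -> V=16
t=5: input=4 -> V=0 FIRE
t=6: input=4 -> V=0 FIRE
t=7: input=3 -> V=0 FIRE
t=8: input=3 -> V=0 FIRE
t=9: input=3 -> V=0 FIRE
t=10: input=3 -> V=0 FIRE
t=11: input=2 -> V=16
t=12: input=3 -> V=0 FIRE

Answer: 10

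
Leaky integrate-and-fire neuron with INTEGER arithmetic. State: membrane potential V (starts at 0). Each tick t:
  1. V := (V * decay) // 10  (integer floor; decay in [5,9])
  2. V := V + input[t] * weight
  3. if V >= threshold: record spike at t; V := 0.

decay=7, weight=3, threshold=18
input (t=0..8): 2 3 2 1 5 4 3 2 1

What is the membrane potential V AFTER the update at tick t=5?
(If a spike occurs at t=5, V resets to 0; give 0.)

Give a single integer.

t=0: input=2 -> V=6
t=1: input=3 -> V=13
t=2: input=2 -> V=15
t=3: input=1 -> V=13
t=4: input=5 -> V=0 FIRE
t=5: input=4 -> V=12
t=6: input=3 -> V=17
t=7: input=2 -> V=17
t=8: input=1 -> V=14

Answer: 12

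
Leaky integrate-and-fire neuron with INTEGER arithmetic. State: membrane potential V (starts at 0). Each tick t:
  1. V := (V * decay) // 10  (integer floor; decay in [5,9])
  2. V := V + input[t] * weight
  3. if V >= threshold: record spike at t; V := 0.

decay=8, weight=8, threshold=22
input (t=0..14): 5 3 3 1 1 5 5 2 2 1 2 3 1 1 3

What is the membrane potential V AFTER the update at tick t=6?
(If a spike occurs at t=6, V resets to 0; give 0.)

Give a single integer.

t=0: input=5 -> V=0 FIRE
t=1: input=3 -> V=0 FIRE
t=2: input=3 -> V=0 FIRE
t=3: input=1 -> V=8
t=4: input=1 -> V=14
t=5: input=5 -> V=0 FIRE
t=6: input=5 -> V=0 FIRE
t=7: input=2 -> V=16
t=8: input=2 -> V=0 FIRE
t=9: input=1 -> V=8
t=10: input=2 -> V=0 FIRE
t=11: input=3 -> V=0 FIRE
t=12: input=1 -> V=8
t=13: input=1 -> V=14
t=14: input=3 -> V=0 FIRE

Answer: 0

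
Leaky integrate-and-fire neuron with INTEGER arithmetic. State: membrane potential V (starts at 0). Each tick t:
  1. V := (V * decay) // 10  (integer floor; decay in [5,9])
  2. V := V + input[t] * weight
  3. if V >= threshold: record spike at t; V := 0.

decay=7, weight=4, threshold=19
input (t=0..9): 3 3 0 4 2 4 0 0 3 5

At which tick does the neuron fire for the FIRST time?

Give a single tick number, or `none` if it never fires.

t=0: input=3 -> V=12
t=1: input=3 -> V=0 FIRE
t=2: input=0 -> V=0
t=3: input=4 -> V=16
t=4: input=2 -> V=0 FIRE
t=5: input=4 -> V=16
t=6: input=0 -> V=11
t=7: input=0 -> V=7
t=8: input=3 -> V=16
t=9: input=5 -> V=0 FIRE

Answer: 1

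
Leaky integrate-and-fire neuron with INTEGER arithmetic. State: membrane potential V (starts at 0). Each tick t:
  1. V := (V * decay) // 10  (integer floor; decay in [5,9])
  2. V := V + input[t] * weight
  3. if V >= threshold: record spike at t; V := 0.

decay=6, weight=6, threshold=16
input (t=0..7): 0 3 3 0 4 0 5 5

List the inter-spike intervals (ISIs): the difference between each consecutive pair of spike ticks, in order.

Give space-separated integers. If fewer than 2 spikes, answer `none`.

Answer: 1 2 2 1

Derivation:
t=0: input=0 -> V=0
t=1: input=3 -> V=0 FIRE
t=2: input=3 -> V=0 FIRE
t=3: input=0 -> V=0
t=4: input=4 -> V=0 FIRE
t=5: input=0 -> V=0
t=6: input=5 -> V=0 FIRE
t=7: input=5 -> V=0 FIRE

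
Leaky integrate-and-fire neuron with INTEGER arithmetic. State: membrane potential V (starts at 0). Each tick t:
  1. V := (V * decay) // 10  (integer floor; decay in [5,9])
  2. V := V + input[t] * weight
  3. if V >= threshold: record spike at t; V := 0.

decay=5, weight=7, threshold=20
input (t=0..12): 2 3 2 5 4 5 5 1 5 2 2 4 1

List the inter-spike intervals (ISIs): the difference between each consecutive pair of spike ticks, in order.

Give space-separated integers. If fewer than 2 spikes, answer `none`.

Answer: 2 1 1 1 2 2 1

Derivation:
t=0: input=2 -> V=14
t=1: input=3 -> V=0 FIRE
t=2: input=2 -> V=14
t=3: input=5 -> V=0 FIRE
t=4: input=4 -> V=0 FIRE
t=5: input=5 -> V=0 FIRE
t=6: input=5 -> V=0 FIRE
t=7: input=1 -> V=7
t=8: input=5 -> V=0 FIRE
t=9: input=2 -> V=14
t=10: input=2 -> V=0 FIRE
t=11: input=4 -> V=0 FIRE
t=12: input=1 -> V=7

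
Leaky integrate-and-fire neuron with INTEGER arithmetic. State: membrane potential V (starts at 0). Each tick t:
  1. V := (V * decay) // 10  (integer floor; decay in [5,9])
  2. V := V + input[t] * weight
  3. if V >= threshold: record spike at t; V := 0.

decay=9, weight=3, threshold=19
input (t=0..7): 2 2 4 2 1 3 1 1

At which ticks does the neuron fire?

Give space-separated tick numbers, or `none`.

Answer: 2

Derivation:
t=0: input=2 -> V=6
t=1: input=2 -> V=11
t=2: input=4 -> V=0 FIRE
t=3: input=2 -> V=6
t=4: input=1 -> V=8
t=5: input=3 -> V=16
t=6: input=1 -> V=17
t=7: input=1 -> V=18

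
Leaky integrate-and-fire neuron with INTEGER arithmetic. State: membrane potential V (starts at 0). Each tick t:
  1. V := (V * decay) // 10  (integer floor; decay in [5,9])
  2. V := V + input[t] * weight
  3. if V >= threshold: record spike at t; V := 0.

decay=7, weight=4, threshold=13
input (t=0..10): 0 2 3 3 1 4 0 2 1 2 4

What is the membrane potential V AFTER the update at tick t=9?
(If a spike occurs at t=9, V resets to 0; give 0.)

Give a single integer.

Answer: 0

Derivation:
t=0: input=0 -> V=0
t=1: input=2 -> V=8
t=2: input=3 -> V=0 FIRE
t=3: input=3 -> V=12
t=4: input=1 -> V=12
t=5: input=4 -> V=0 FIRE
t=6: input=0 -> V=0
t=7: input=2 -> V=8
t=8: input=1 -> V=9
t=9: input=2 -> V=0 FIRE
t=10: input=4 -> V=0 FIRE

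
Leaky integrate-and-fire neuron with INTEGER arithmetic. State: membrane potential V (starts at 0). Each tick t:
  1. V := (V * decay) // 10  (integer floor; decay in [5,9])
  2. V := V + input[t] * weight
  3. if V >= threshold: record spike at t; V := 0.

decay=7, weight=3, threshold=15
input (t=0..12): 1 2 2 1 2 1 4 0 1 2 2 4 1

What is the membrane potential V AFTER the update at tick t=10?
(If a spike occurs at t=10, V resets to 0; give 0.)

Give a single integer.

t=0: input=1 -> V=3
t=1: input=2 -> V=8
t=2: input=2 -> V=11
t=3: input=1 -> V=10
t=4: input=2 -> V=13
t=5: input=1 -> V=12
t=6: input=4 -> V=0 FIRE
t=7: input=0 -> V=0
t=8: input=1 -> V=3
t=9: input=2 -> V=8
t=10: input=2 -> V=11
t=11: input=4 -> V=0 FIRE
t=12: input=1 -> V=3

Answer: 11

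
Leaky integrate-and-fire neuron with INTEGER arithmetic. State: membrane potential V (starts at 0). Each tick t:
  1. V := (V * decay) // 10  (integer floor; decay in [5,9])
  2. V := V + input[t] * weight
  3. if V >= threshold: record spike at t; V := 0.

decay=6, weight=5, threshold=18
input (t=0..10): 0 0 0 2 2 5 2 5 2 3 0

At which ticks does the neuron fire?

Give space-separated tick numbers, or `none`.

t=0: input=0 -> V=0
t=1: input=0 -> V=0
t=2: input=0 -> V=0
t=3: input=2 -> V=10
t=4: input=2 -> V=16
t=5: input=5 -> V=0 FIRE
t=6: input=2 -> V=10
t=7: input=5 -> V=0 FIRE
t=8: input=2 -> V=10
t=9: input=3 -> V=0 FIRE
t=10: input=0 -> V=0

Answer: 5 7 9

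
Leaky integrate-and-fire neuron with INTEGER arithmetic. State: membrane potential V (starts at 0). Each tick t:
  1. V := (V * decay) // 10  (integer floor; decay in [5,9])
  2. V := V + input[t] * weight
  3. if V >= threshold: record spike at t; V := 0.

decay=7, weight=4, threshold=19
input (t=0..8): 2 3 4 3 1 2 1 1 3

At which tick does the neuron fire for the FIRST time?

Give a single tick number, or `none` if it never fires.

Answer: 2

Derivation:
t=0: input=2 -> V=8
t=1: input=3 -> V=17
t=2: input=4 -> V=0 FIRE
t=3: input=3 -> V=12
t=4: input=1 -> V=12
t=5: input=2 -> V=16
t=6: input=1 -> V=15
t=7: input=1 -> V=14
t=8: input=3 -> V=0 FIRE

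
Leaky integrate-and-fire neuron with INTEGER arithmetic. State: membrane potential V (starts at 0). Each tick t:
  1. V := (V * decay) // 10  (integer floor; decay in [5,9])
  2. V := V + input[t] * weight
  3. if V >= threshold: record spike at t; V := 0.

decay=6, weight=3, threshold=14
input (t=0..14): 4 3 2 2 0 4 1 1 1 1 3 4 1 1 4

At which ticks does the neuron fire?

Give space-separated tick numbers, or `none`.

Answer: 1 5 11 14

Derivation:
t=0: input=4 -> V=12
t=1: input=3 -> V=0 FIRE
t=2: input=2 -> V=6
t=3: input=2 -> V=9
t=4: input=0 -> V=5
t=5: input=4 -> V=0 FIRE
t=6: input=1 -> V=3
t=7: input=1 -> V=4
t=8: input=1 -> V=5
t=9: input=1 -> V=6
t=10: input=3 -> V=12
t=11: input=4 -> V=0 FIRE
t=12: input=1 -> V=3
t=13: input=1 -> V=4
t=14: input=4 -> V=0 FIRE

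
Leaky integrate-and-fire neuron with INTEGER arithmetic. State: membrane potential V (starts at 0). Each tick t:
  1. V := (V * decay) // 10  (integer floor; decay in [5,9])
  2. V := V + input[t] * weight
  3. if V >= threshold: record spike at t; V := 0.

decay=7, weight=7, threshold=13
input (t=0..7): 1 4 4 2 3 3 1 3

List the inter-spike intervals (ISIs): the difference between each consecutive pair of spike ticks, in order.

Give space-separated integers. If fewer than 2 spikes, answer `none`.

Answer: 1 1 1 1 2

Derivation:
t=0: input=1 -> V=7
t=1: input=4 -> V=0 FIRE
t=2: input=4 -> V=0 FIRE
t=3: input=2 -> V=0 FIRE
t=4: input=3 -> V=0 FIRE
t=5: input=3 -> V=0 FIRE
t=6: input=1 -> V=7
t=7: input=3 -> V=0 FIRE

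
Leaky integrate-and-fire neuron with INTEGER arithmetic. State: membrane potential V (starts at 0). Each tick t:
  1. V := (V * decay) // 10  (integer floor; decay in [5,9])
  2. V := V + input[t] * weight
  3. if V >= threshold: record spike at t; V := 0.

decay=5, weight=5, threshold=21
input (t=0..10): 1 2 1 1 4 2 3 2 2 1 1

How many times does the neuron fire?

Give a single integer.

t=0: input=1 -> V=5
t=1: input=2 -> V=12
t=2: input=1 -> V=11
t=3: input=1 -> V=10
t=4: input=4 -> V=0 FIRE
t=5: input=2 -> V=10
t=6: input=3 -> V=20
t=7: input=2 -> V=20
t=8: input=2 -> V=20
t=9: input=1 -> V=15
t=10: input=1 -> V=12

Answer: 1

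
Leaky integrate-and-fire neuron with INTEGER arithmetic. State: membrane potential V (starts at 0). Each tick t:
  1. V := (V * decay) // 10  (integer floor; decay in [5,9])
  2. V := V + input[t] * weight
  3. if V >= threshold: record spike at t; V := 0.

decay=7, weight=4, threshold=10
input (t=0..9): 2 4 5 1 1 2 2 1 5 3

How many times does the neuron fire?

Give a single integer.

Answer: 5

Derivation:
t=0: input=2 -> V=8
t=1: input=4 -> V=0 FIRE
t=2: input=5 -> V=0 FIRE
t=3: input=1 -> V=4
t=4: input=1 -> V=6
t=5: input=2 -> V=0 FIRE
t=6: input=2 -> V=8
t=7: input=1 -> V=9
t=8: input=5 -> V=0 FIRE
t=9: input=3 -> V=0 FIRE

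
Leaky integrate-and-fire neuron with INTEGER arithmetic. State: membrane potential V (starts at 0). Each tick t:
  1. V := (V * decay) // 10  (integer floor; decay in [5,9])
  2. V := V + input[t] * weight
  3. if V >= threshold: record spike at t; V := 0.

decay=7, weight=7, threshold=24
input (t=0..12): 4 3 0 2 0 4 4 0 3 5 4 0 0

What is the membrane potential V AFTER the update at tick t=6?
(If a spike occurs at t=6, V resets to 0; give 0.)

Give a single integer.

Answer: 0

Derivation:
t=0: input=4 -> V=0 FIRE
t=1: input=3 -> V=21
t=2: input=0 -> V=14
t=3: input=2 -> V=23
t=4: input=0 -> V=16
t=5: input=4 -> V=0 FIRE
t=6: input=4 -> V=0 FIRE
t=7: input=0 -> V=0
t=8: input=3 -> V=21
t=9: input=5 -> V=0 FIRE
t=10: input=4 -> V=0 FIRE
t=11: input=0 -> V=0
t=12: input=0 -> V=0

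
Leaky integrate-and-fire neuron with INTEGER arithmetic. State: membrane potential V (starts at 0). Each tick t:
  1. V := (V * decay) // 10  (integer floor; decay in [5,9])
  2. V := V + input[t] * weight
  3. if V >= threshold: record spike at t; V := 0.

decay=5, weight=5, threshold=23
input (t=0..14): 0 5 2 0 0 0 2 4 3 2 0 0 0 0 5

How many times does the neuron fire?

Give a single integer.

t=0: input=0 -> V=0
t=1: input=5 -> V=0 FIRE
t=2: input=2 -> V=10
t=3: input=0 -> V=5
t=4: input=0 -> V=2
t=5: input=0 -> V=1
t=6: input=2 -> V=10
t=7: input=4 -> V=0 FIRE
t=8: input=3 -> V=15
t=9: input=2 -> V=17
t=10: input=0 -> V=8
t=11: input=0 -> V=4
t=12: input=0 -> V=2
t=13: input=0 -> V=1
t=14: input=5 -> V=0 FIRE

Answer: 3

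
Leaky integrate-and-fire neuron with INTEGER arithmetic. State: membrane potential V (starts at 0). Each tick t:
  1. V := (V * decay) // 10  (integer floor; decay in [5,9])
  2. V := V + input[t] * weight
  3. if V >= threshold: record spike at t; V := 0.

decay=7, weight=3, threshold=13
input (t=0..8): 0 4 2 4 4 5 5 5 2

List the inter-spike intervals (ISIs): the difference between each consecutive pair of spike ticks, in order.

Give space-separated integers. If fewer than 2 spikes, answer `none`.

t=0: input=0 -> V=0
t=1: input=4 -> V=12
t=2: input=2 -> V=0 FIRE
t=3: input=4 -> V=12
t=4: input=4 -> V=0 FIRE
t=5: input=5 -> V=0 FIRE
t=6: input=5 -> V=0 FIRE
t=7: input=5 -> V=0 FIRE
t=8: input=2 -> V=6

Answer: 2 1 1 1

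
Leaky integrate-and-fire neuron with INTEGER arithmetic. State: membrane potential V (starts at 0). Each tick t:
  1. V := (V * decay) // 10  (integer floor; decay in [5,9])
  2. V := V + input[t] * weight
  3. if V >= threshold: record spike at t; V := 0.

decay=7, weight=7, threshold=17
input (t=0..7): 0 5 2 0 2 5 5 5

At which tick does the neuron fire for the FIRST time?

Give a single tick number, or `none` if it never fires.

t=0: input=0 -> V=0
t=1: input=5 -> V=0 FIRE
t=2: input=2 -> V=14
t=3: input=0 -> V=9
t=4: input=2 -> V=0 FIRE
t=5: input=5 -> V=0 FIRE
t=6: input=5 -> V=0 FIRE
t=7: input=5 -> V=0 FIRE

Answer: 1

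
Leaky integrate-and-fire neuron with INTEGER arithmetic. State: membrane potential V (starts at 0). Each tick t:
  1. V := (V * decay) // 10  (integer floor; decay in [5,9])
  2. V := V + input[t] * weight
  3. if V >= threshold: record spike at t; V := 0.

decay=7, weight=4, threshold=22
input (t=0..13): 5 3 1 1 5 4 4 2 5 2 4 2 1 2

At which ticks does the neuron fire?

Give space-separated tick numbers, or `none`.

t=0: input=5 -> V=20
t=1: input=3 -> V=0 FIRE
t=2: input=1 -> V=4
t=3: input=1 -> V=6
t=4: input=5 -> V=0 FIRE
t=5: input=4 -> V=16
t=6: input=4 -> V=0 FIRE
t=7: input=2 -> V=8
t=8: input=5 -> V=0 FIRE
t=9: input=2 -> V=8
t=10: input=4 -> V=21
t=11: input=2 -> V=0 FIRE
t=12: input=1 -> V=4
t=13: input=2 -> V=10

Answer: 1 4 6 8 11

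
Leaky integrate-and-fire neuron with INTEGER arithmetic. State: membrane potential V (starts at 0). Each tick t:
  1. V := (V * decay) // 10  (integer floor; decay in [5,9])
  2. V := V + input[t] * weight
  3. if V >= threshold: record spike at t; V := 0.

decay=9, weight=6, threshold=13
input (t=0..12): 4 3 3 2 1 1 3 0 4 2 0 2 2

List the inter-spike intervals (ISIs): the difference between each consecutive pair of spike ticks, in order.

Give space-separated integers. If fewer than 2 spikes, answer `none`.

t=0: input=4 -> V=0 FIRE
t=1: input=3 -> V=0 FIRE
t=2: input=3 -> V=0 FIRE
t=3: input=2 -> V=12
t=4: input=1 -> V=0 FIRE
t=5: input=1 -> V=6
t=6: input=3 -> V=0 FIRE
t=7: input=0 -> V=0
t=8: input=4 -> V=0 FIRE
t=9: input=2 -> V=12
t=10: input=0 -> V=10
t=11: input=2 -> V=0 FIRE
t=12: input=2 -> V=12

Answer: 1 1 2 2 2 3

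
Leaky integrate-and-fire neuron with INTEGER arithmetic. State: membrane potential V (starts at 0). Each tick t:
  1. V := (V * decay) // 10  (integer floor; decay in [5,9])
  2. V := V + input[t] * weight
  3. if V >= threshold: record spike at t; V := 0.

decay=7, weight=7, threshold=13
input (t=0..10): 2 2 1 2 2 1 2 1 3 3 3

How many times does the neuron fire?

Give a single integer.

Answer: 8

Derivation:
t=0: input=2 -> V=0 FIRE
t=1: input=2 -> V=0 FIRE
t=2: input=1 -> V=7
t=3: input=2 -> V=0 FIRE
t=4: input=2 -> V=0 FIRE
t=5: input=1 -> V=7
t=6: input=2 -> V=0 FIRE
t=7: input=1 -> V=7
t=8: input=3 -> V=0 FIRE
t=9: input=3 -> V=0 FIRE
t=10: input=3 -> V=0 FIRE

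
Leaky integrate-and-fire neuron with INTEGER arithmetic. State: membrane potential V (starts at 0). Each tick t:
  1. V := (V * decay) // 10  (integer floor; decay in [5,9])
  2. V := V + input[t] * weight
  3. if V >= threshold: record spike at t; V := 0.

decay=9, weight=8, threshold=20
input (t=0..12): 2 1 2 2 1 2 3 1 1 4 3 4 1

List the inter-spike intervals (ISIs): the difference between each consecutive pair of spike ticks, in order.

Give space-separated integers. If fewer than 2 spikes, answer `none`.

t=0: input=2 -> V=16
t=1: input=1 -> V=0 FIRE
t=2: input=2 -> V=16
t=3: input=2 -> V=0 FIRE
t=4: input=1 -> V=8
t=5: input=2 -> V=0 FIRE
t=6: input=3 -> V=0 FIRE
t=7: input=1 -> V=8
t=8: input=1 -> V=15
t=9: input=4 -> V=0 FIRE
t=10: input=3 -> V=0 FIRE
t=11: input=4 -> V=0 FIRE
t=12: input=1 -> V=8

Answer: 2 2 1 3 1 1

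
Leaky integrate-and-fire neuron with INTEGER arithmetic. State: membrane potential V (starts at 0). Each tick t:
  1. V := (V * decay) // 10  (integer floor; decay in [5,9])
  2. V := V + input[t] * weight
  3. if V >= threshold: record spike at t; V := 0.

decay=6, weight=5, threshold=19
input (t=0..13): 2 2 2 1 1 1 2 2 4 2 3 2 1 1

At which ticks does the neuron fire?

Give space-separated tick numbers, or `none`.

Answer: 2 7 8 10

Derivation:
t=0: input=2 -> V=10
t=1: input=2 -> V=16
t=2: input=2 -> V=0 FIRE
t=3: input=1 -> V=5
t=4: input=1 -> V=8
t=5: input=1 -> V=9
t=6: input=2 -> V=15
t=7: input=2 -> V=0 FIRE
t=8: input=4 -> V=0 FIRE
t=9: input=2 -> V=10
t=10: input=3 -> V=0 FIRE
t=11: input=2 -> V=10
t=12: input=1 -> V=11
t=13: input=1 -> V=11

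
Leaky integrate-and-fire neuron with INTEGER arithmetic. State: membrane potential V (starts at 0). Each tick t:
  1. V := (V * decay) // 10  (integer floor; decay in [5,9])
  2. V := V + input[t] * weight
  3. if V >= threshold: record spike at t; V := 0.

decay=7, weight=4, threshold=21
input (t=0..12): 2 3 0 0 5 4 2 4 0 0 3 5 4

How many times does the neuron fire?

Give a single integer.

t=0: input=2 -> V=8
t=1: input=3 -> V=17
t=2: input=0 -> V=11
t=3: input=0 -> V=7
t=4: input=5 -> V=0 FIRE
t=5: input=4 -> V=16
t=6: input=2 -> V=19
t=7: input=4 -> V=0 FIRE
t=8: input=0 -> V=0
t=9: input=0 -> V=0
t=10: input=3 -> V=12
t=11: input=5 -> V=0 FIRE
t=12: input=4 -> V=16

Answer: 3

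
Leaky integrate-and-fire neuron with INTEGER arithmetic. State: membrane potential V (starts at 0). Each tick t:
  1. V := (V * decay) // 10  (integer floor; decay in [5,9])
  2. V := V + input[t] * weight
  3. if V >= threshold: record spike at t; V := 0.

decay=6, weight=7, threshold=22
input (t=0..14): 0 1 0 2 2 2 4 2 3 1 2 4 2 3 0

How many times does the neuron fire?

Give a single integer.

Answer: 5

Derivation:
t=0: input=0 -> V=0
t=1: input=1 -> V=7
t=2: input=0 -> V=4
t=3: input=2 -> V=16
t=4: input=2 -> V=0 FIRE
t=5: input=2 -> V=14
t=6: input=4 -> V=0 FIRE
t=7: input=2 -> V=14
t=8: input=3 -> V=0 FIRE
t=9: input=1 -> V=7
t=10: input=2 -> V=18
t=11: input=4 -> V=0 FIRE
t=12: input=2 -> V=14
t=13: input=3 -> V=0 FIRE
t=14: input=0 -> V=0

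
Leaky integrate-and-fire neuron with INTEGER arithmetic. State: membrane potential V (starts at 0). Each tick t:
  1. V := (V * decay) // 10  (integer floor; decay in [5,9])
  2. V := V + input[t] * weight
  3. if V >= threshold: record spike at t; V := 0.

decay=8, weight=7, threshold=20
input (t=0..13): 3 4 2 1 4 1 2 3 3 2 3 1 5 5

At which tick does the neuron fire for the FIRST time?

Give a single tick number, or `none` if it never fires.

t=0: input=3 -> V=0 FIRE
t=1: input=4 -> V=0 FIRE
t=2: input=2 -> V=14
t=3: input=1 -> V=18
t=4: input=4 -> V=0 FIRE
t=5: input=1 -> V=7
t=6: input=2 -> V=19
t=7: input=3 -> V=0 FIRE
t=8: input=3 -> V=0 FIRE
t=9: input=2 -> V=14
t=10: input=3 -> V=0 FIRE
t=11: input=1 -> V=7
t=12: input=5 -> V=0 FIRE
t=13: input=5 -> V=0 FIRE

Answer: 0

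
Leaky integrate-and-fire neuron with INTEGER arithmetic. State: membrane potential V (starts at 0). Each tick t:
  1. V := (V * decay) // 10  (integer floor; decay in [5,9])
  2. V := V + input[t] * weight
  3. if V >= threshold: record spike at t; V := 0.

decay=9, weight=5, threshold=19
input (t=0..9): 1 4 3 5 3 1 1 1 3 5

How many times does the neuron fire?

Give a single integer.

t=0: input=1 -> V=5
t=1: input=4 -> V=0 FIRE
t=2: input=3 -> V=15
t=3: input=5 -> V=0 FIRE
t=4: input=3 -> V=15
t=5: input=1 -> V=18
t=6: input=1 -> V=0 FIRE
t=7: input=1 -> V=5
t=8: input=3 -> V=0 FIRE
t=9: input=5 -> V=0 FIRE

Answer: 5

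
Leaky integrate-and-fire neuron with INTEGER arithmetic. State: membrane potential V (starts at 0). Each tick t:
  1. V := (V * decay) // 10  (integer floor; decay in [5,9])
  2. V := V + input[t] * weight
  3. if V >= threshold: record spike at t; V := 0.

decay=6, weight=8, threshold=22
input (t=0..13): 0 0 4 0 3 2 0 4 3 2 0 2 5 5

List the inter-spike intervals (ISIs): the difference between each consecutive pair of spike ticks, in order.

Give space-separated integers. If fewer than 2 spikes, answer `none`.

t=0: input=0 -> V=0
t=1: input=0 -> V=0
t=2: input=4 -> V=0 FIRE
t=3: input=0 -> V=0
t=4: input=3 -> V=0 FIRE
t=5: input=2 -> V=16
t=6: input=0 -> V=9
t=7: input=4 -> V=0 FIRE
t=8: input=3 -> V=0 FIRE
t=9: input=2 -> V=16
t=10: input=0 -> V=9
t=11: input=2 -> V=21
t=12: input=5 -> V=0 FIRE
t=13: input=5 -> V=0 FIRE

Answer: 2 3 1 4 1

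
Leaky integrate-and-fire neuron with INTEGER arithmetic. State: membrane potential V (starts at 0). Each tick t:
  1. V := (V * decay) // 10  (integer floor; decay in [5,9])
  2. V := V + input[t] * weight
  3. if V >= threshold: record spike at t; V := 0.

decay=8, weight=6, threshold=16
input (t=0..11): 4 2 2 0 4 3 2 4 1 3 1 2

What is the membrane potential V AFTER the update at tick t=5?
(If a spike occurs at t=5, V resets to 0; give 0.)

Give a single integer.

Answer: 0

Derivation:
t=0: input=4 -> V=0 FIRE
t=1: input=2 -> V=12
t=2: input=2 -> V=0 FIRE
t=3: input=0 -> V=0
t=4: input=4 -> V=0 FIRE
t=5: input=3 -> V=0 FIRE
t=6: input=2 -> V=12
t=7: input=4 -> V=0 FIRE
t=8: input=1 -> V=6
t=9: input=3 -> V=0 FIRE
t=10: input=1 -> V=6
t=11: input=2 -> V=0 FIRE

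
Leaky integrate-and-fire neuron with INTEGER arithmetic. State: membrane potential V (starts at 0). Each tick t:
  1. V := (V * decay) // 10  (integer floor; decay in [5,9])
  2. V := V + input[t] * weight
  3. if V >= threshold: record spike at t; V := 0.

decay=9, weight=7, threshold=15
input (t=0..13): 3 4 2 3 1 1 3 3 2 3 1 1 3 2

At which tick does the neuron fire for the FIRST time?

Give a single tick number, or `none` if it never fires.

Answer: 0

Derivation:
t=0: input=3 -> V=0 FIRE
t=1: input=4 -> V=0 FIRE
t=2: input=2 -> V=14
t=3: input=3 -> V=0 FIRE
t=4: input=1 -> V=7
t=5: input=1 -> V=13
t=6: input=3 -> V=0 FIRE
t=7: input=3 -> V=0 FIRE
t=8: input=2 -> V=14
t=9: input=3 -> V=0 FIRE
t=10: input=1 -> V=7
t=11: input=1 -> V=13
t=12: input=3 -> V=0 FIRE
t=13: input=2 -> V=14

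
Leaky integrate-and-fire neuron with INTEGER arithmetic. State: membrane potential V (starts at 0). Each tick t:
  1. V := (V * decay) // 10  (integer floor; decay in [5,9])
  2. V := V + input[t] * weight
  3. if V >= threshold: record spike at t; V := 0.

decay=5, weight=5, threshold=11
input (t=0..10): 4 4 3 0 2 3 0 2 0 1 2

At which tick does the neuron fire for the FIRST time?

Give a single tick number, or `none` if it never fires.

t=0: input=4 -> V=0 FIRE
t=1: input=4 -> V=0 FIRE
t=2: input=3 -> V=0 FIRE
t=3: input=0 -> V=0
t=4: input=2 -> V=10
t=5: input=3 -> V=0 FIRE
t=6: input=0 -> V=0
t=7: input=2 -> V=10
t=8: input=0 -> V=5
t=9: input=1 -> V=7
t=10: input=2 -> V=0 FIRE

Answer: 0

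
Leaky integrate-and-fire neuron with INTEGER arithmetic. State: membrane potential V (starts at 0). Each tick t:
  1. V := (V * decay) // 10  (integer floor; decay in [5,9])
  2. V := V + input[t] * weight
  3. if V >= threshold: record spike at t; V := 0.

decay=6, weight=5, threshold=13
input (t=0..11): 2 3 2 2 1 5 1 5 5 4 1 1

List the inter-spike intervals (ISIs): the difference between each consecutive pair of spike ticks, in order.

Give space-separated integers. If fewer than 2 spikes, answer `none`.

t=0: input=2 -> V=10
t=1: input=3 -> V=0 FIRE
t=2: input=2 -> V=10
t=3: input=2 -> V=0 FIRE
t=4: input=1 -> V=5
t=5: input=5 -> V=0 FIRE
t=6: input=1 -> V=5
t=7: input=5 -> V=0 FIRE
t=8: input=5 -> V=0 FIRE
t=9: input=4 -> V=0 FIRE
t=10: input=1 -> V=5
t=11: input=1 -> V=8

Answer: 2 2 2 1 1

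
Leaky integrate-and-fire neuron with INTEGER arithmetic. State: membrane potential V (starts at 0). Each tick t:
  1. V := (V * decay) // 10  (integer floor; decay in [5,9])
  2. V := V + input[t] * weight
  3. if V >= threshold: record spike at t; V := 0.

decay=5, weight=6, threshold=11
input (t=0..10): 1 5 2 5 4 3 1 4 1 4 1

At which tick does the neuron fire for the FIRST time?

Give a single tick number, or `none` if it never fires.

t=0: input=1 -> V=6
t=1: input=5 -> V=0 FIRE
t=2: input=2 -> V=0 FIRE
t=3: input=5 -> V=0 FIRE
t=4: input=4 -> V=0 FIRE
t=5: input=3 -> V=0 FIRE
t=6: input=1 -> V=6
t=7: input=4 -> V=0 FIRE
t=8: input=1 -> V=6
t=9: input=4 -> V=0 FIRE
t=10: input=1 -> V=6

Answer: 1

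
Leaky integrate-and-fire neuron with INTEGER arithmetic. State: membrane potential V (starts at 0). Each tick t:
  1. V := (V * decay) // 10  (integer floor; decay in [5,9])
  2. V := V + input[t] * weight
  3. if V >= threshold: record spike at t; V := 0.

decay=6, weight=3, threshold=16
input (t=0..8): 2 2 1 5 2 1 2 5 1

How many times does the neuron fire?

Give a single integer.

Answer: 2

Derivation:
t=0: input=2 -> V=6
t=1: input=2 -> V=9
t=2: input=1 -> V=8
t=3: input=5 -> V=0 FIRE
t=4: input=2 -> V=6
t=5: input=1 -> V=6
t=6: input=2 -> V=9
t=7: input=5 -> V=0 FIRE
t=8: input=1 -> V=3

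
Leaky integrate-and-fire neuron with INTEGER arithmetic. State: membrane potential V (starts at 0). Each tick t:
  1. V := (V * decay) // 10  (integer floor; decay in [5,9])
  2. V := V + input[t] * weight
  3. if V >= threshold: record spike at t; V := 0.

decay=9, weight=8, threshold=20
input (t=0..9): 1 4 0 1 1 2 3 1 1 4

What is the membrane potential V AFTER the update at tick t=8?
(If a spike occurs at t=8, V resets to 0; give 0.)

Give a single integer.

t=0: input=1 -> V=8
t=1: input=4 -> V=0 FIRE
t=2: input=0 -> V=0
t=3: input=1 -> V=8
t=4: input=1 -> V=15
t=5: input=2 -> V=0 FIRE
t=6: input=3 -> V=0 FIRE
t=7: input=1 -> V=8
t=8: input=1 -> V=15
t=9: input=4 -> V=0 FIRE

Answer: 15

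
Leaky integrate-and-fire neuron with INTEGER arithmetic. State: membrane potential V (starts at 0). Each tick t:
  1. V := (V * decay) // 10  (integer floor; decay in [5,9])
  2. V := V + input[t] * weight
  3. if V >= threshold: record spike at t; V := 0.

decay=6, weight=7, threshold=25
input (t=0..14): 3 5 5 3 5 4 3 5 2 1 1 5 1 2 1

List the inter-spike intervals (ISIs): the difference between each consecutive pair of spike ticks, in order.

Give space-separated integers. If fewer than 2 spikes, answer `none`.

Answer: 1 2 1 2 4

Derivation:
t=0: input=3 -> V=21
t=1: input=5 -> V=0 FIRE
t=2: input=5 -> V=0 FIRE
t=3: input=3 -> V=21
t=4: input=5 -> V=0 FIRE
t=5: input=4 -> V=0 FIRE
t=6: input=3 -> V=21
t=7: input=5 -> V=0 FIRE
t=8: input=2 -> V=14
t=9: input=1 -> V=15
t=10: input=1 -> V=16
t=11: input=5 -> V=0 FIRE
t=12: input=1 -> V=7
t=13: input=2 -> V=18
t=14: input=1 -> V=17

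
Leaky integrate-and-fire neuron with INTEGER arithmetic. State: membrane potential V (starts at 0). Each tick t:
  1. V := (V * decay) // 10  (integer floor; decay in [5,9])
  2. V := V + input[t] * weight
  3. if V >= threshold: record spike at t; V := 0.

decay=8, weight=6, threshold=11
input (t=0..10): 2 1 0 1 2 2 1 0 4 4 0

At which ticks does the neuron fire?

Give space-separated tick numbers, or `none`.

t=0: input=2 -> V=0 FIRE
t=1: input=1 -> V=6
t=2: input=0 -> V=4
t=3: input=1 -> V=9
t=4: input=2 -> V=0 FIRE
t=5: input=2 -> V=0 FIRE
t=6: input=1 -> V=6
t=7: input=0 -> V=4
t=8: input=4 -> V=0 FIRE
t=9: input=4 -> V=0 FIRE
t=10: input=0 -> V=0

Answer: 0 4 5 8 9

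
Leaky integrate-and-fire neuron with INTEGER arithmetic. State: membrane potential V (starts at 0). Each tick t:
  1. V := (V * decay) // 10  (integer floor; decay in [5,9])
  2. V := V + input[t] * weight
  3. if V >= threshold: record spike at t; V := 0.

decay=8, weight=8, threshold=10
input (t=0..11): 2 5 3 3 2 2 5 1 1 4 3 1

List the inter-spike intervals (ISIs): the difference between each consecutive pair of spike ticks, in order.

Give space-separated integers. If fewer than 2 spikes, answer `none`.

t=0: input=2 -> V=0 FIRE
t=1: input=5 -> V=0 FIRE
t=2: input=3 -> V=0 FIRE
t=3: input=3 -> V=0 FIRE
t=4: input=2 -> V=0 FIRE
t=5: input=2 -> V=0 FIRE
t=6: input=5 -> V=0 FIRE
t=7: input=1 -> V=8
t=8: input=1 -> V=0 FIRE
t=9: input=4 -> V=0 FIRE
t=10: input=3 -> V=0 FIRE
t=11: input=1 -> V=8

Answer: 1 1 1 1 1 1 2 1 1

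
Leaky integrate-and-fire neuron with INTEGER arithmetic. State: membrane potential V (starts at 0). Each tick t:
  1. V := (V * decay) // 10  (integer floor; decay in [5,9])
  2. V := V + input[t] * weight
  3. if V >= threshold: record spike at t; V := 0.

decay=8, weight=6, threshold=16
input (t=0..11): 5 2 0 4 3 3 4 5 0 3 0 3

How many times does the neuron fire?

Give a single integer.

Answer: 8

Derivation:
t=0: input=5 -> V=0 FIRE
t=1: input=2 -> V=12
t=2: input=0 -> V=9
t=3: input=4 -> V=0 FIRE
t=4: input=3 -> V=0 FIRE
t=5: input=3 -> V=0 FIRE
t=6: input=4 -> V=0 FIRE
t=7: input=5 -> V=0 FIRE
t=8: input=0 -> V=0
t=9: input=3 -> V=0 FIRE
t=10: input=0 -> V=0
t=11: input=3 -> V=0 FIRE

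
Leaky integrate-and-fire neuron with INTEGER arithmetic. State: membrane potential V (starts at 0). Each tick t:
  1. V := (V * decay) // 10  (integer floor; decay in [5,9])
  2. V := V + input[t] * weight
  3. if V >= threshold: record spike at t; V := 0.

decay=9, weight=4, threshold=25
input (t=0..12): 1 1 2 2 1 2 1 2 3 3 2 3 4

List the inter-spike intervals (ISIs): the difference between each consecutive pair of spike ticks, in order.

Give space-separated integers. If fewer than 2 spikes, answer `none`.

t=0: input=1 -> V=4
t=1: input=1 -> V=7
t=2: input=2 -> V=14
t=3: input=2 -> V=20
t=4: input=1 -> V=22
t=5: input=2 -> V=0 FIRE
t=6: input=1 -> V=4
t=7: input=2 -> V=11
t=8: input=3 -> V=21
t=9: input=3 -> V=0 FIRE
t=10: input=2 -> V=8
t=11: input=3 -> V=19
t=12: input=4 -> V=0 FIRE

Answer: 4 3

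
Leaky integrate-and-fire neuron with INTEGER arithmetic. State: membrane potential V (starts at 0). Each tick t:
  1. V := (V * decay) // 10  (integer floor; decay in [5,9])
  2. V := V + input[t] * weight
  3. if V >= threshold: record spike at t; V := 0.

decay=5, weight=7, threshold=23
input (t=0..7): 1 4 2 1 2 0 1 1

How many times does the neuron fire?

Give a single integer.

t=0: input=1 -> V=7
t=1: input=4 -> V=0 FIRE
t=2: input=2 -> V=14
t=3: input=1 -> V=14
t=4: input=2 -> V=21
t=5: input=0 -> V=10
t=6: input=1 -> V=12
t=7: input=1 -> V=13

Answer: 1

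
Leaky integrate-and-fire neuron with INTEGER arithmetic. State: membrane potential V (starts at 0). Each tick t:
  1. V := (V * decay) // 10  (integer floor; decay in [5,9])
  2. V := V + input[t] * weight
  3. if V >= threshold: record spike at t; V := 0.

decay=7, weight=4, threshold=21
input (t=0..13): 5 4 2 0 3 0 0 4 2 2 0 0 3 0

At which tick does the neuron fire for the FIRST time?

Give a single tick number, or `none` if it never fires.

t=0: input=5 -> V=20
t=1: input=4 -> V=0 FIRE
t=2: input=2 -> V=8
t=3: input=0 -> V=5
t=4: input=3 -> V=15
t=5: input=0 -> V=10
t=6: input=0 -> V=7
t=7: input=4 -> V=20
t=8: input=2 -> V=0 FIRE
t=9: input=2 -> V=8
t=10: input=0 -> V=5
t=11: input=0 -> V=3
t=12: input=3 -> V=14
t=13: input=0 -> V=9

Answer: 1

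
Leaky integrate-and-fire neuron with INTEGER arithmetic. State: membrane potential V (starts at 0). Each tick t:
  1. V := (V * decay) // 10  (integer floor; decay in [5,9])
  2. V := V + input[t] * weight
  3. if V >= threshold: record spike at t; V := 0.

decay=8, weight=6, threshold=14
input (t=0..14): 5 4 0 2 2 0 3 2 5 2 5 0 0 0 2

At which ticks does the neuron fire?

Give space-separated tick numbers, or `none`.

t=0: input=5 -> V=0 FIRE
t=1: input=4 -> V=0 FIRE
t=2: input=0 -> V=0
t=3: input=2 -> V=12
t=4: input=2 -> V=0 FIRE
t=5: input=0 -> V=0
t=6: input=3 -> V=0 FIRE
t=7: input=2 -> V=12
t=8: input=5 -> V=0 FIRE
t=9: input=2 -> V=12
t=10: input=5 -> V=0 FIRE
t=11: input=0 -> V=0
t=12: input=0 -> V=0
t=13: input=0 -> V=0
t=14: input=2 -> V=12

Answer: 0 1 4 6 8 10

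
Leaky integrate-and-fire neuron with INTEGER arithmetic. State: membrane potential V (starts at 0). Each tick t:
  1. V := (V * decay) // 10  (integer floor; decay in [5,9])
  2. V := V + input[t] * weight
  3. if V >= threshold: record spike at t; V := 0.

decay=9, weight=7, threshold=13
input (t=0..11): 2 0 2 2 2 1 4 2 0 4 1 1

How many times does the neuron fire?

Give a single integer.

Answer: 8

Derivation:
t=0: input=2 -> V=0 FIRE
t=1: input=0 -> V=0
t=2: input=2 -> V=0 FIRE
t=3: input=2 -> V=0 FIRE
t=4: input=2 -> V=0 FIRE
t=5: input=1 -> V=7
t=6: input=4 -> V=0 FIRE
t=7: input=2 -> V=0 FIRE
t=8: input=0 -> V=0
t=9: input=4 -> V=0 FIRE
t=10: input=1 -> V=7
t=11: input=1 -> V=0 FIRE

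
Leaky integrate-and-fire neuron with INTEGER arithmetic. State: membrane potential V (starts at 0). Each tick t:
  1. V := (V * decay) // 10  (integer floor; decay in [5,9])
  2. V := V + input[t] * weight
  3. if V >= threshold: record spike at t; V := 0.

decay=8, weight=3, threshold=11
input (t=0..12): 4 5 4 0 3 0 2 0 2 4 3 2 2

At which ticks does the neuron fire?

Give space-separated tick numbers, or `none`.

Answer: 0 1 2 6 9 11

Derivation:
t=0: input=4 -> V=0 FIRE
t=1: input=5 -> V=0 FIRE
t=2: input=4 -> V=0 FIRE
t=3: input=0 -> V=0
t=4: input=3 -> V=9
t=5: input=0 -> V=7
t=6: input=2 -> V=0 FIRE
t=7: input=0 -> V=0
t=8: input=2 -> V=6
t=9: input=4 -> V=0 FIRE
t=10: input=3 -> V=9
t=11: input=2 -> V=0 FIRE
t=12: input=2 -> V=6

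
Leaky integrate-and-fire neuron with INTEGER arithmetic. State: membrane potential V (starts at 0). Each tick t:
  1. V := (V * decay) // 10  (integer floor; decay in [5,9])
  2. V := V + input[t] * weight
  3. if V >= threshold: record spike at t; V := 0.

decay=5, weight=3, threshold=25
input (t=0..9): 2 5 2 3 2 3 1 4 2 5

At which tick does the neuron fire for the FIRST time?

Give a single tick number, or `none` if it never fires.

t=0: input=2 -> V=6
t=1: input=5 -> V=18
t=2: input=2 -> V=15
t=3: input=3 -> V=16
t=4: input=2 -> V=14
t=5: input=3 -> V=16
t=6: input=1 -> V=11
t=7: input=4 -> V=17
t=8: input=2 -> V=14
t=9: input=5 -> V=22

Answer: none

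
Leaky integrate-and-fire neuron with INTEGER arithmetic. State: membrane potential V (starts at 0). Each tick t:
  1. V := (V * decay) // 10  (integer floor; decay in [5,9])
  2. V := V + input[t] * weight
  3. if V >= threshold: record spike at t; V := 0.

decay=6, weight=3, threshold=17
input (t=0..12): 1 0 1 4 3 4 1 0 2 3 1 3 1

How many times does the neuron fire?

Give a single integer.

t=0: input=1 -> V=3
t=1: input=0 -> V=1
t=2: input=1 -> V=3
t=3: input=4 -> V=13
t=4: input=3 -> V=16
t=5: input=4 -> V=0 FIRE
t=6: input=1 -> V=3
t=7: input=0 -> V=1
t=8: input=2 -> V=6
t=9: input=3 -> V=12
t=10: input=1 -> V=10
t=11: input=3 -> V=15
t=12: input=1 -> V=12

Answer: 1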